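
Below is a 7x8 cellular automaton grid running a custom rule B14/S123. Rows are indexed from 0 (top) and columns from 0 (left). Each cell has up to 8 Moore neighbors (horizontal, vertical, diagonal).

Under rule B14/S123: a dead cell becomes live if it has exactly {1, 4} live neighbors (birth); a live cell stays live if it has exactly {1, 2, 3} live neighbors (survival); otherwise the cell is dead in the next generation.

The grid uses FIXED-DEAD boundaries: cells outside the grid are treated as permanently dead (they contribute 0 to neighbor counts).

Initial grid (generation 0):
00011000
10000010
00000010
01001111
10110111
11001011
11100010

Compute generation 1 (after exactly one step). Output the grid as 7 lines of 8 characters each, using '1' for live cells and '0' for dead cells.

Answer: 11111011
01100010
00110001
01001000
10110000
00011000
10101010

Derivation:
Simulating step by step:
Generation 0 (given above): 25 live cells
Generation 1: 24 live cells
(generation 1 grid is the final answer)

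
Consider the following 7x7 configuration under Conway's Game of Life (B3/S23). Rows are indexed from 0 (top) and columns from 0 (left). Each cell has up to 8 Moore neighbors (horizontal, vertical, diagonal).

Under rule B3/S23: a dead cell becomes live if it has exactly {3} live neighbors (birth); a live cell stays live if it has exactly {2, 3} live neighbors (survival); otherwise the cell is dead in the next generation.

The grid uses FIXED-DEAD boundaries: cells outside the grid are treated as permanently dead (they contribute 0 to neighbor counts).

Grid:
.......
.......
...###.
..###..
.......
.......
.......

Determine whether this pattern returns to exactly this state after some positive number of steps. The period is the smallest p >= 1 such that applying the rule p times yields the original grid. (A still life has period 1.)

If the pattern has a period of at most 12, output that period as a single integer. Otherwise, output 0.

Simulating and comparing each generation to the original:
Gen 0 (original, given above): 6 live cells
Gen 1: 6 live cells, differs from original
Gen 2: 6 live cells, MATCHES original -> period = 2

Answer: 2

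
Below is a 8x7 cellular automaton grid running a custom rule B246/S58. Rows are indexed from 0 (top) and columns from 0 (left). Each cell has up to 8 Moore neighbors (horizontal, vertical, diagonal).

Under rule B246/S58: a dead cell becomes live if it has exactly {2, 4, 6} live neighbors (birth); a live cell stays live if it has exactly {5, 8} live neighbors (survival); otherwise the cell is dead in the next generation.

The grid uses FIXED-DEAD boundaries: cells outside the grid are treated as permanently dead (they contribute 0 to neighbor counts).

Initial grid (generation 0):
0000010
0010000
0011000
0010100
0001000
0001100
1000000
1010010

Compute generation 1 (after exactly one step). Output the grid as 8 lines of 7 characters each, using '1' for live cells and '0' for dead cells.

Answer: 0000000
0100100
0000100
0100000
0000110
0010000
0010010
0000000

Derivation:
Simulating step by step:
Generation 0 (given above): 13 live cells
Generation 1: 9 live cells
(generation 1 grid is the final answer)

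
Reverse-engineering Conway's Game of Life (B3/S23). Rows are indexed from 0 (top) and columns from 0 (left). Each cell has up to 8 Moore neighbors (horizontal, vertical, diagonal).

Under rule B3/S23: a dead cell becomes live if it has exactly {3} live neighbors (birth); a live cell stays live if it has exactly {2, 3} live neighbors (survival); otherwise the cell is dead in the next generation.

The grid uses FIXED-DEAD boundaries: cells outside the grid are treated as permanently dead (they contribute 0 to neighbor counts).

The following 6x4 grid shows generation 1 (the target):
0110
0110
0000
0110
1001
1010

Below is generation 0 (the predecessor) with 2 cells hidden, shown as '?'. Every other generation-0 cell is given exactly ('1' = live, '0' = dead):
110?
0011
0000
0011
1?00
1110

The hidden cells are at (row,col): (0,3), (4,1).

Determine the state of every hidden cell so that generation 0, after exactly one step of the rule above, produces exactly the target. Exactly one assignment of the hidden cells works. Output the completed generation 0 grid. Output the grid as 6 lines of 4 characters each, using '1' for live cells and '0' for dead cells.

Hidden generation-0 cells (in order): (0,3), (4,1).
A hidden cell only influences target cells in its own 3x3 neighborhood. Try each of the 2^2 = 4 assignments, step the completed generation 0 forward once under B3/S23, and compare with the target:
  (0,3)=0 (4,1)=0 -> step gives (3,1)='0' but target has '1' -> reject
  (0,3)=0 (4,1)=1 -> step reproduces the target at every cell -> ACCEPT
  (0,3)=1 (4,1)=0 -> step gives (0,2)='0' but target has '1' -> reject
  (0,3)=1 (4,1)=1 -> step gives (0,2)='0' but target has '1' -> reject
Unique solution: (0,3)=dead, (4,1)=live.
Check: live-neighbor counts of every cell in the completed generation 0:
1232
2321
0244
2321
3553
3421
Applying B3/S23 to generation 0 with these counts gives:
0110
0110
0000
0110
1001
1010
which matches the target exactly.

Answer: 1100
0011
0000
0011
1100
1110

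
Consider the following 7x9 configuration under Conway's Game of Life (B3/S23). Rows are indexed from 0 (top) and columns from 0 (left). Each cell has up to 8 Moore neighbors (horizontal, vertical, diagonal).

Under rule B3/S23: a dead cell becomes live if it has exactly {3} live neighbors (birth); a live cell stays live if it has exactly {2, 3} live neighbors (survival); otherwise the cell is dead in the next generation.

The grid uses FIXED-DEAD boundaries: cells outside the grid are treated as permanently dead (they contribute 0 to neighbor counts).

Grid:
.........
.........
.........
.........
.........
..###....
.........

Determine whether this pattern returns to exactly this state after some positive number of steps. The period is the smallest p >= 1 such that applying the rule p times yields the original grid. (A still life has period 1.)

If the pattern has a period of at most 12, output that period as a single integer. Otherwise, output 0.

Simulating and comparing each generation to the original:
Gen 0 (original, given above): 3 live cells
Gen 1: 3 live cells, differs from original
Gen 2: 3 live cells, MATCHES original -> period = 2

Answer: 2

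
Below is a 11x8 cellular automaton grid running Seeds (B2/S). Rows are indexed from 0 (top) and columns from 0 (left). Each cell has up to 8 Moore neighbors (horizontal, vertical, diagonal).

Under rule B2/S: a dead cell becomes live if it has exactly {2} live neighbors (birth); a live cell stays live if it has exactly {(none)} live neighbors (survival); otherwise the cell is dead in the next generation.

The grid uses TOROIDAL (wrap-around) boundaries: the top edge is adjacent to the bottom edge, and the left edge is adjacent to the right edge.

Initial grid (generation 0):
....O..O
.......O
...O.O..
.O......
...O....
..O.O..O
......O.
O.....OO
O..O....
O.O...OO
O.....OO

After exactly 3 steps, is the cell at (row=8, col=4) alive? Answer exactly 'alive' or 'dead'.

Simulating step by step:
Generation 0 (given above): 23 live cells
Generation 1: 23 live cells
.....O..
O..O.O..
O.O.O.O.
...O....
OO..O...
.....OO.
.O.O....
.O...O..
..O..O..
...O.O..
...O....
Generation 2: 20 live cells
..OO..O.
..O.....
........
........
..OO..OO
...O...O
O.......
O..O..O.
.O.O....
......O.
..O..OO.
Generation 3: 27 live cells
....O..O
.O......
........
..OO..OO
O...O...
.O..O...
.OOOO.O.
....O...
O...OOO.
.O.OO..O
.O..O...

Cell (8,4) at generation 3: 1 -> alive

Answer: alive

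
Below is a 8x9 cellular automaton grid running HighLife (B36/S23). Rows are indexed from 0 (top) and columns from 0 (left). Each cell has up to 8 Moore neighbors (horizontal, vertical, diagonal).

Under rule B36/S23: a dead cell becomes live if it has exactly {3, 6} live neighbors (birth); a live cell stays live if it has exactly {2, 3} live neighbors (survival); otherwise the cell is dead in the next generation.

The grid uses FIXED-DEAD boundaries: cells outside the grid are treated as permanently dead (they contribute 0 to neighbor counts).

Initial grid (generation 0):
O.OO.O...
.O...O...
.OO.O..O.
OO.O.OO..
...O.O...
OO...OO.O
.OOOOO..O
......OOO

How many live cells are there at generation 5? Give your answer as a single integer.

Simulating step by step:
Generation 0 (given above): 31 live cells
Generation 1: 33 live cells
.OO.O....
O....OO..
...OO....
OO.O.OO..
.......O.
OO..O.OO.
OOOOO..OO
..OOOOOOO
Generation 2: 26 live cells
.O...O...
.OO..O...
OOOO.....
..OO.OO..
..O.O..O.
O...OOO..
O....OO..
.....OO.O
Generation 3: 20 live cells
.OO......
...OO....
O....OO..
.....OO..
.OO..O.O.
.O.OO..O.
.........
.....OOO.
Generation 4: 24 live cells
..OO.....
.OOOOO...
......O..
.O..O..O.
.OOO.O.O.
.O.OO.O..
....OO.O.
......O..
Generation 5: 22 live cells
.O.......
.O..OO...
.O....O..
.O.OOO.O.
OO...O.O.
.O.....O.
...OO..O.
.....OO..
Population at generation 5: 22

Answer: 22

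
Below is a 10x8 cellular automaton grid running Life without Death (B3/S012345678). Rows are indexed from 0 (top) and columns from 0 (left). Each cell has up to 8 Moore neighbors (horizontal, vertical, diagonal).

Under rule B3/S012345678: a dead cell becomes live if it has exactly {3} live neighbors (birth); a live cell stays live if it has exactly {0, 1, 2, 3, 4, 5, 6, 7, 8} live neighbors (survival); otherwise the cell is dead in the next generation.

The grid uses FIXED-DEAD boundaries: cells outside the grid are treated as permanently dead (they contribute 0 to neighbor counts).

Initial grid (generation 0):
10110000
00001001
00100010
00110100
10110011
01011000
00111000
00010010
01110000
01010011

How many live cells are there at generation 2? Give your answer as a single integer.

Answer: 51

Derivation:
Simulating step by step:
Generation 0 (given above): 30 live cells
Generation 1: 43 live cells
10110000
01101001
00101110
00111101
10110111
01011100
00111100
01010010
01111011
01010011
Generation 2: 51 live cells
10110000
01101011
00101111
00111101
10110111
01011100
01111110
01010011
11111011
01011111
Population at generation 2: 51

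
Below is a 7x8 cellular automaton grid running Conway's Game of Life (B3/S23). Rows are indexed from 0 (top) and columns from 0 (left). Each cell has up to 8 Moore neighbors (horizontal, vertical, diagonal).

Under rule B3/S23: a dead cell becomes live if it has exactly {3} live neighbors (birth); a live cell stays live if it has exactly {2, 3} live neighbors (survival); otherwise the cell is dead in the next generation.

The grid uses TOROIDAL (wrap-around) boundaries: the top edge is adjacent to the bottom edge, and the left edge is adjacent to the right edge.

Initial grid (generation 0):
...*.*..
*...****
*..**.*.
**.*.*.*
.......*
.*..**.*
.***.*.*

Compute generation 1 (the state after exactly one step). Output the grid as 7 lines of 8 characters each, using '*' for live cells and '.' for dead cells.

Answer: .*.*....
*.......
..**....
.***.*..
.**..*.*
.*.***.*
.*.*.*..

Derivation:
Simulating step by step:
Generation 0 (given above): 26 live cells
Generation 1: 21 live cells
(generation 1 grid is the final answer)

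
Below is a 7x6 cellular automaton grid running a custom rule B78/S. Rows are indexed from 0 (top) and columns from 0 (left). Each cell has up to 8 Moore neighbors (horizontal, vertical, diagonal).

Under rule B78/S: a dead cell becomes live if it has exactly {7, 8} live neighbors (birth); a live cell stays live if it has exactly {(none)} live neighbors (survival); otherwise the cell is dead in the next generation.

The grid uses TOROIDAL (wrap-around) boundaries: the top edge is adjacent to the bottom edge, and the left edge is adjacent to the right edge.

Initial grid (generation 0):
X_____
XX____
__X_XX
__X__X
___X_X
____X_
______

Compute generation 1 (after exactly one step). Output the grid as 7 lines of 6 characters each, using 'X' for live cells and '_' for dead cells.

Answer: ______
______
______
______
______
______
______

Derivation:
Simulating step by step:
Generation 0 (given above): 11 live cells
Generation 1: 0 live cells
(generation 1 grid is the final answer)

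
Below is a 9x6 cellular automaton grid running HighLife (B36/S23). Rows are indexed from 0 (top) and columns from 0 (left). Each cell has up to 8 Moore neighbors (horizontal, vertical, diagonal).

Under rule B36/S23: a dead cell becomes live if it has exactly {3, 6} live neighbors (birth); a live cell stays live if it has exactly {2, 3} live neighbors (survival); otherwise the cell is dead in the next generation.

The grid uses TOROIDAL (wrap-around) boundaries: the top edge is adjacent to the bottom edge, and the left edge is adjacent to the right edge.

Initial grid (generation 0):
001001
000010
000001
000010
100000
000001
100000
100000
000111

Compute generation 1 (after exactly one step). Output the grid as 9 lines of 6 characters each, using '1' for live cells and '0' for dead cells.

Simulating step by step:
Generation 0 (given above): 12 live cells
Generation 1: 17 live cells
(generation 1 grid is the final answer)

Answer: 000001
000011
000011
000001
000001
100001
100001
100010
100111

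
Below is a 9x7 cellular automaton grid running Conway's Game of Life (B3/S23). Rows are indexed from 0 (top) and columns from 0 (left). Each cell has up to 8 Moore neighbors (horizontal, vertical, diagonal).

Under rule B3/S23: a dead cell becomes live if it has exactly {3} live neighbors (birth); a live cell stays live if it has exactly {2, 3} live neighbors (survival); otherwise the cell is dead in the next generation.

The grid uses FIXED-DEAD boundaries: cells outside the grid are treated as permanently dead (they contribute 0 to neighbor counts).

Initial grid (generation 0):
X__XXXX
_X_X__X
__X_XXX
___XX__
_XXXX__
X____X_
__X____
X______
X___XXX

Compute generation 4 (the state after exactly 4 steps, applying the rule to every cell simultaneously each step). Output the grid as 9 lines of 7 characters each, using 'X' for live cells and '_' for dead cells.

Simulating step by step:
Generation 0 (given above): 26 live cells
Generation 1: 17 live cells
__XXXXX
_X_____
__X___X
_X_____
_XX__X_
____X__
_X_____
_X___X_
_____X_
Generation 2: 14 live cells
__XXXX_
_X__X_X
_XX____
_X_____
_XX____
_XX____
_______
_______
_______
Generation 3: 13 live cells
__XXXX_
_X__X__
XXX____
X______
X______
_XX____
_______
_______
_______
Generation 4: 12 live cells
(generation 4 grid is the final answer)

Answer: __XXXX_
X___XX_
X_X____
X______
X______
_X_____
_______
_______
_______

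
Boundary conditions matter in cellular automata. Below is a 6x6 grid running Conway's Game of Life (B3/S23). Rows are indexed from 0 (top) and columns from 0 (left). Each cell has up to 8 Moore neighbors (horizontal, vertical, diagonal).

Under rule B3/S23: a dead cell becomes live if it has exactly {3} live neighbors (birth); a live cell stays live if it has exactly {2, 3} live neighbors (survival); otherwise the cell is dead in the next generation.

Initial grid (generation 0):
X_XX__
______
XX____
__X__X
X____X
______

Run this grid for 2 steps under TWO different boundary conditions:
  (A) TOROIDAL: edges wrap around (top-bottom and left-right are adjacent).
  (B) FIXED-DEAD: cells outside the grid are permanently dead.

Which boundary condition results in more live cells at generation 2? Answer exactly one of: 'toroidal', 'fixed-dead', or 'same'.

Under TOROIDAL boundary, generation 2:
_____X
X_____
XX___X
_X___X
_X__X_
_X___X
Population = 11

Under FIXED-DEAD boundary, generation 2:
______
_X____
XX____
______
______
______
Population = 3

Comparison: toroidal=11, fixed-dead=3 -> toroidal

Answer: toroidal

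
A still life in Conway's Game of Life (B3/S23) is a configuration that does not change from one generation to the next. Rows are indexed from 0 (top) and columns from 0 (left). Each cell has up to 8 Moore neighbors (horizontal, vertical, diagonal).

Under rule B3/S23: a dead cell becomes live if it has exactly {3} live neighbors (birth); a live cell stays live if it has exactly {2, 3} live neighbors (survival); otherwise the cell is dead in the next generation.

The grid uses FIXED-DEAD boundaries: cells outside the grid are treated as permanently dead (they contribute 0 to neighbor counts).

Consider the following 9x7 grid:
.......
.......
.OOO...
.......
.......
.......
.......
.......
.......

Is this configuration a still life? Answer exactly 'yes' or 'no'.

Compute generation 1 and compare to generation 0 (given above):
Generation 1:
.......
..O....
..O....
..O....
.......
.......
.......
.......
.......
Cell (1,2) differs: gen0=0 vs gen1=1 -> NOT a still life.

Answer: no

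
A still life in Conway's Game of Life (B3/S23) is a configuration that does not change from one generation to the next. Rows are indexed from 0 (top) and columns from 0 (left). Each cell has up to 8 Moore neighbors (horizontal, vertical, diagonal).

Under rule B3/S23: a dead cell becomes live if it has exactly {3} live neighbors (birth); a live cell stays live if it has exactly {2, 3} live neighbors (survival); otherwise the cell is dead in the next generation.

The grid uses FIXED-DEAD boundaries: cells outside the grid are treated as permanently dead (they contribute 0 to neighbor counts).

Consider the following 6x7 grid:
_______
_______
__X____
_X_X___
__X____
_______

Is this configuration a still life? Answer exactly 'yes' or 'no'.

Answer: yes

Derivation:
Compute generation 1 and compare to generation 0 (given above):
Generation 1:
_______
_______
__X____
_X_X___
__X____
_______
The grids are IDENTICAL -> still life.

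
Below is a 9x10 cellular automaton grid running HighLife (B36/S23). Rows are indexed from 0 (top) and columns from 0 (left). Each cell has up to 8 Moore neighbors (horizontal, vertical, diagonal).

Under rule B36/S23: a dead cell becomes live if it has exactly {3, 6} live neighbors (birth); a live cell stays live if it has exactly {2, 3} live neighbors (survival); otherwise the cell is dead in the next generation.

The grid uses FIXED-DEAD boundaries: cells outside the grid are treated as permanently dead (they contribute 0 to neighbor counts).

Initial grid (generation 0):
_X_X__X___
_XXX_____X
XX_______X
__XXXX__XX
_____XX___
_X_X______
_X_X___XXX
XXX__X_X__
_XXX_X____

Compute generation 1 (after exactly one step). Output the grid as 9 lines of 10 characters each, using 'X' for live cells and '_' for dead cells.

Answer: _X_X______
___X______
X_X______X
_XXXXXX_XX
_____XX___
____X_XXX_
__XXX_XXX_
X______X__
X__XX_X___

Derivation:
Simulating step by step:
Generation 0 (given above): 34 live cells
Generation 1: 32 live cells
(generation 1 grid is the final answer)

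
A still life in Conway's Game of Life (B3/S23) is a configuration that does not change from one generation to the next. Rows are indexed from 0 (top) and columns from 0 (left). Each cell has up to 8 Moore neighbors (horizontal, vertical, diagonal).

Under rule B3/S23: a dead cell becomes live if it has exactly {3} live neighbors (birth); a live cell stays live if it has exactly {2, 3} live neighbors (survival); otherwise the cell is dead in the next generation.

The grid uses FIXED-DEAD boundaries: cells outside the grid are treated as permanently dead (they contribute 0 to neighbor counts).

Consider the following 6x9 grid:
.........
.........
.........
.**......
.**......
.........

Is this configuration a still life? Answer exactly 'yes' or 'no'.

Answer: yes

Derivation:
Compute generation 1 and compare to generation 0 (given above):
Generation 1:
.........
.........
.........
.**......
.**......
.........
The grids are IDENTICAL -> still life.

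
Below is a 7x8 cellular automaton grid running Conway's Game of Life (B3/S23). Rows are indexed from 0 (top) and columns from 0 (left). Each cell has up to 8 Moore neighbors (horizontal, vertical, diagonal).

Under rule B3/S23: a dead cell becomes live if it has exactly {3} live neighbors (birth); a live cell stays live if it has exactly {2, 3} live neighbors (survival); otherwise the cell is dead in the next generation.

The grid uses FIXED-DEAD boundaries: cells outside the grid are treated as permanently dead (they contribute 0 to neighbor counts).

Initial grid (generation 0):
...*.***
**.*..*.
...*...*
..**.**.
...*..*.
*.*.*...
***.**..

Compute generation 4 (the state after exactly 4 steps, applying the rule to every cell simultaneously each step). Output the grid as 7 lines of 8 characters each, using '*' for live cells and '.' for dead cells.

Simulating step by step:
Generation 0 (given above): 24 live cells
Generation 1: 25 live cells
..*.****
...*.*..
.*.*.*.*
..**.***
.*....*.
*.*.*...
*.*.**..
Generation 2: 22 live cells
...****.
...*...*
...*.*.*
.*.*.*.*
.*..*.**
*.*.*...
....**..
Generation 3: 23 live cells
...****.
..**...*
...*...*
...*.*.*
**..*.**
.*..*.*.
...***..
Generation 4: 28 live cells
(generation 4 grid is the final answer)

Answer: ..*****.
..*..*.*
...*...*
..**.*.*
*****..*
***...**
...***..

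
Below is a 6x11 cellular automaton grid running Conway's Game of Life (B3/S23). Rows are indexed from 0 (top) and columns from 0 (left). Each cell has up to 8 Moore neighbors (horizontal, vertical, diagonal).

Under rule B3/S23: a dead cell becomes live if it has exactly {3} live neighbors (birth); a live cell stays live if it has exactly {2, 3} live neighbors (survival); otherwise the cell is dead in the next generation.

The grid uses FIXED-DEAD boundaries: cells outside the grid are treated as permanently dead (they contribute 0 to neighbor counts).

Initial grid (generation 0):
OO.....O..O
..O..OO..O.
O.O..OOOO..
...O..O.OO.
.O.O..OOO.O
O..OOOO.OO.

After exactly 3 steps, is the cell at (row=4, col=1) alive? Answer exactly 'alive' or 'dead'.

Simulating step by step:
Generation 0 (given above): 31 live cells
Generation 1: 22 live cells
.O....O....
O.O..O...O.
.OOOO......
.O.OO......
...O......O
..OOOOO.OO.
Generation 2: 13 live cells
.O.........
O...OO.....
O....O.....
.O.........
.........O.
..OOOO...O.
Generation 3: 13 live cells
...........
OO..OO.....
OO..OO.....
...........
..OOO......
...OO......

Cell (4,1) at generation 3: 0 -> dead

Answer: dead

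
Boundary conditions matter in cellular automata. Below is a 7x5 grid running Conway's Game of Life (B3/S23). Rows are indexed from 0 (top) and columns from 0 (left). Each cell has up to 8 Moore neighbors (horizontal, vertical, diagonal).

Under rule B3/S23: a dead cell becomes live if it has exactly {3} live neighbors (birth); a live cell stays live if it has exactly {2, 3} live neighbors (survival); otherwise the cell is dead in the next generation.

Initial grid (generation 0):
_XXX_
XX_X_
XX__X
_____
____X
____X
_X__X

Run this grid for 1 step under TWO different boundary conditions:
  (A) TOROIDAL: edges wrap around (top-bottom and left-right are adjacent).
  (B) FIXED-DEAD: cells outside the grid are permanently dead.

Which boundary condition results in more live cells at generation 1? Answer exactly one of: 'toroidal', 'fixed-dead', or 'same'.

Answer: same

Derivation:
Under TOROIDAL boundary, generation 1:
___X_
___X_
_XX_X
____X
_____
___XX
_X__X
Population = 10

Under FIXED-DEAD boundary, generation 1:
XX_X_
___XX
XXX__
_____
_____
___XX
_____
Population = 10

Comparison: toroidal=10, fixed-dead=10 -> same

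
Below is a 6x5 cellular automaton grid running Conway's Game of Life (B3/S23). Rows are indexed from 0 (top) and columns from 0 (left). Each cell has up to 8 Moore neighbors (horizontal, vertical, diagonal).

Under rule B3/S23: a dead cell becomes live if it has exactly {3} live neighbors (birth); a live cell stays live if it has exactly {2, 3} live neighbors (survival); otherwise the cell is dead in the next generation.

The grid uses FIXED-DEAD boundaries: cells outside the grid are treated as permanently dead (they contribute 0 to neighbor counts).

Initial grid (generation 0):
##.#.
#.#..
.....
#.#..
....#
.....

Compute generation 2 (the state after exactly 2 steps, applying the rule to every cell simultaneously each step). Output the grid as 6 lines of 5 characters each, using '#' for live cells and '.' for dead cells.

Answer: #.#..
#.#..
.....
.....
.....
.....

Derivation:
Simulating step by step:
Generation 0 (given above): 8 live cells
Generation 1: 5 live cells
###..
#.#..
.....
.....
.....
.....
Generation 2: 4 live cells
(generation 2 grid is the final answer)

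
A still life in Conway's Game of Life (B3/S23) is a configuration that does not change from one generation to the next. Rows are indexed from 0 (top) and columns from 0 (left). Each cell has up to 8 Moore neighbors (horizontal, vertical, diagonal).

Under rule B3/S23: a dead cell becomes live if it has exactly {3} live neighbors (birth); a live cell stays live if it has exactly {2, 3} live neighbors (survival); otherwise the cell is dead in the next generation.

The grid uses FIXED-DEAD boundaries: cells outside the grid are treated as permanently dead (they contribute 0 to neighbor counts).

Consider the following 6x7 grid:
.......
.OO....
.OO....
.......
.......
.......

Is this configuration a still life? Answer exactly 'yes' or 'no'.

Compute generation 1 and compare to generation 0 (given above):
Generation 1:
.......
.OO....
.OO....
.......
.......
.......
The grids are IDENTICAL -> still life.

Answer: yes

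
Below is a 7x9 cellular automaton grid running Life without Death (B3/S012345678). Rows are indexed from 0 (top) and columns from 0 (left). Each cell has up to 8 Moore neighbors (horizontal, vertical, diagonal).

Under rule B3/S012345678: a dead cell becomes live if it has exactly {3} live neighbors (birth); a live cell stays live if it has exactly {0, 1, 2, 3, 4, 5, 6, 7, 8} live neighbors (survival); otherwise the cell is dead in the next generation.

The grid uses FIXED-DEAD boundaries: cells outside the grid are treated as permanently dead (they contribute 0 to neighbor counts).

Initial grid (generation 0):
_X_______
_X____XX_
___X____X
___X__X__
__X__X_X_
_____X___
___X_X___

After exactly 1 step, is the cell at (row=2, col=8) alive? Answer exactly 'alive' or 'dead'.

Simulating step by step:
Generation 0 (given above): 14 live cells
Generation 1: 22 live cells
_X_______
_XX___XX_
__XX__X_X
__XXX_XX_
__X_XX_X_
_____X___
___XXX___

Cell (2,8) at generation 1: 1 -> alive

Answer: alive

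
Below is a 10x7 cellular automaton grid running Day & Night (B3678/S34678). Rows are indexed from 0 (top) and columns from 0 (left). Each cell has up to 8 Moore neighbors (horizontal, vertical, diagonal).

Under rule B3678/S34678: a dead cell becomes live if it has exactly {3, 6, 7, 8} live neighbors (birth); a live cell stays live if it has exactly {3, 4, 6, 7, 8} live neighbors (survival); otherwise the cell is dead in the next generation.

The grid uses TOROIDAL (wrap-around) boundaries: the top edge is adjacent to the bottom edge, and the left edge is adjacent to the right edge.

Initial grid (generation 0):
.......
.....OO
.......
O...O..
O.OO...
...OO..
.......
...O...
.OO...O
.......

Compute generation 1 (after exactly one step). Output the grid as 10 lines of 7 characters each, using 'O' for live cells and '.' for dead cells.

Answer: .......
.......
.....OO
.O.O...
.O.O...
..OO...
...OO..
..O....
.......
.......

Derivation:
Simulating step by step:
Generation 0 (given above): 13 live cells
Generation 1: 11 live cells
(generation 1 grid is the final answer)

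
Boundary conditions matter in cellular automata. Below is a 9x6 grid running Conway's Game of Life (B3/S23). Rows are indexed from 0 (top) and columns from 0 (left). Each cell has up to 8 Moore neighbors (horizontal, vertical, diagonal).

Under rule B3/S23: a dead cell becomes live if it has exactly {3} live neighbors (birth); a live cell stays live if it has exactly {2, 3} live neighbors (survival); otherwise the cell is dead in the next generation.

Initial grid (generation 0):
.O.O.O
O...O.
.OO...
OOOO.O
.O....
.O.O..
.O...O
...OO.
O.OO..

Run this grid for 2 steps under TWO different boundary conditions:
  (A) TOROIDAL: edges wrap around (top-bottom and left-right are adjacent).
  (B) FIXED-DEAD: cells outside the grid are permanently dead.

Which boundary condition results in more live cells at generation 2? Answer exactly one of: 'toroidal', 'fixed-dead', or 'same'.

Answer: fixed-dead

Derivation:
Under TOROIDAL boundary, generation 2:
.O.O..
O.OO..
......
...O..
..OOO.
..OOO.
...O..
...O..
...O..
Population = 15

Under FIXED-DEAD boundary, generation 2:
...OO.
...OOO
....O.
...O..
OOOOO.
..OOO.
OO.OO.
......
..O.O.
Population = 21

Comparison: toroidal=15, fixed-dead=21 -> fixed-dead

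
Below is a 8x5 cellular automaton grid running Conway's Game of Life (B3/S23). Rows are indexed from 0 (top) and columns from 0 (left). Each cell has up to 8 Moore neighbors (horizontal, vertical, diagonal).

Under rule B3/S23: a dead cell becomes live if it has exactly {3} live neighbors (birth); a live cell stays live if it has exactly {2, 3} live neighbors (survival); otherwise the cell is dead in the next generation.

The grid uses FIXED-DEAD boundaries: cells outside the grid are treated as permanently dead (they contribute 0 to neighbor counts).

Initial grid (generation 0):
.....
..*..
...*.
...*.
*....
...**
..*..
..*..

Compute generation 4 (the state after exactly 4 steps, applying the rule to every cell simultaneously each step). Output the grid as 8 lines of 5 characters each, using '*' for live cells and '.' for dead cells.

Answer: .....
.....
.....
.....
...*.
...*.
...*.
.....

Derivation:
Simulating step by step:
Generation 0 (given above): 8 live cells
Generation 1: 6 live cells
.....
.....
..**.
.....
...**
...*.
..*..
.....
Generation 2: 7 live cells
.....
.....
.....
..*.*
...**
..***
.....
.....
Generation 3: 4 live cells
.....
.....
.....
....*
.....
..*.*
...*.
.....
Generation 4: 3 live cells
(generation 4 grid is the final answer)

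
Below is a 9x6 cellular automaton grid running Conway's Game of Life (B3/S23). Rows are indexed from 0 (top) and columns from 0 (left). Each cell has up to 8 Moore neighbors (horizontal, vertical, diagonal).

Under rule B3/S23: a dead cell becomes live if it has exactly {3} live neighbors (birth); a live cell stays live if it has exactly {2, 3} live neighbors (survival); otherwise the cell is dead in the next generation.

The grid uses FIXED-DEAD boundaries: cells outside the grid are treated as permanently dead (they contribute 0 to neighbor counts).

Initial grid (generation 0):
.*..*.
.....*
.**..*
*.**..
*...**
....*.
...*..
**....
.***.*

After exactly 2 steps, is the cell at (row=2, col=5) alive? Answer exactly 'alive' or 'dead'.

Answer: dead

Derivation:
Simulating step by step:
Generation 0 (given above): 20 live cells
Generation 1: 25 live cells
......
.**.**
.****.
*.**.*
.*..**
...***
......
**.**.
***...
Generation 2: 16 live cells
......
.*..**
*.....
*....*
.*....
...*.*
..*..*
*..*..
*.**..

Cell (2,5) at generation 2: 0 -> dead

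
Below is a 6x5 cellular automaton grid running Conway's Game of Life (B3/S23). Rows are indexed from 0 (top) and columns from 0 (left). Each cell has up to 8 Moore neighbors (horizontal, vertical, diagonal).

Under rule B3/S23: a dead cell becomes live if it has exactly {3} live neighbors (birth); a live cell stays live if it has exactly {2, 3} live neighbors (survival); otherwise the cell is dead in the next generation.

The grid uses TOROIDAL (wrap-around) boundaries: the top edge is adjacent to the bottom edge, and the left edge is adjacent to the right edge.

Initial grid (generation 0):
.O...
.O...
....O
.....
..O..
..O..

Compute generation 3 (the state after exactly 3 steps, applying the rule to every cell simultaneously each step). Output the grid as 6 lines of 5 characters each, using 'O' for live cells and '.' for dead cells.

Simulating step by step:
Generation 0 (given above): 5 live cells
Generation 1: 5 live cells
.OO..
O....
.....
.....
.....
.OO..
Generation 2: 5 live cells
O.O..
.O...
.....
.....
.....
.OO..
Generation 3: 5 live cells
(generation 3 grid is the final answer)

Answer: O.O..
.O...
.....
.....
.....
.OO..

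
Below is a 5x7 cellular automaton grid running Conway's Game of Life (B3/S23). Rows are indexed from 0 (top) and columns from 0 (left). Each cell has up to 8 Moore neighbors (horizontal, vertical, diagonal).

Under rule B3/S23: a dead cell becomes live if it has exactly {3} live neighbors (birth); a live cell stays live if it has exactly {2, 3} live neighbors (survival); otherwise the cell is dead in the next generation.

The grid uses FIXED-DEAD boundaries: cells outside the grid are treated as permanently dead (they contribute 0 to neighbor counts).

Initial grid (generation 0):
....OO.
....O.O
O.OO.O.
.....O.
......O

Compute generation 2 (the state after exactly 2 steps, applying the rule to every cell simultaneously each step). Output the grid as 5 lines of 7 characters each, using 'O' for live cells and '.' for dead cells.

Simulating step by step:
Generation 0 (given above): 10 live cells
Generation 1: 9 live cells
....OO.
......O
...O.OO
....OOO
.......
Generation 2: 5 live cells
(generation 2 grid is the final answer)

Answer: .....O.
......O
.......
....O.O
.....O.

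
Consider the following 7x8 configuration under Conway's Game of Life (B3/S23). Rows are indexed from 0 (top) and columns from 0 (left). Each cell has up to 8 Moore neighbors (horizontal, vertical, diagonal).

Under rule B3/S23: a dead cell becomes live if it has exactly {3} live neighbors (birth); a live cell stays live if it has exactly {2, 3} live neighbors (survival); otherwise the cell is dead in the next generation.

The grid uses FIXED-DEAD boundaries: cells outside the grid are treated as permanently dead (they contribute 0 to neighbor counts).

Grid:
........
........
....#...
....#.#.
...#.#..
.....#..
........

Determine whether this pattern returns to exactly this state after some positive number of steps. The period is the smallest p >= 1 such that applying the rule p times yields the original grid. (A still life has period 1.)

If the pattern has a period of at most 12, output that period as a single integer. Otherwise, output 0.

Simulating and comparing each generation to the original:
Gen 0 (original, given above): 6 live cells
Gen 1: 6 live cells, differs from original
Gen 2: 6 live cells, MATCHES original -> period = 2

Answer: 2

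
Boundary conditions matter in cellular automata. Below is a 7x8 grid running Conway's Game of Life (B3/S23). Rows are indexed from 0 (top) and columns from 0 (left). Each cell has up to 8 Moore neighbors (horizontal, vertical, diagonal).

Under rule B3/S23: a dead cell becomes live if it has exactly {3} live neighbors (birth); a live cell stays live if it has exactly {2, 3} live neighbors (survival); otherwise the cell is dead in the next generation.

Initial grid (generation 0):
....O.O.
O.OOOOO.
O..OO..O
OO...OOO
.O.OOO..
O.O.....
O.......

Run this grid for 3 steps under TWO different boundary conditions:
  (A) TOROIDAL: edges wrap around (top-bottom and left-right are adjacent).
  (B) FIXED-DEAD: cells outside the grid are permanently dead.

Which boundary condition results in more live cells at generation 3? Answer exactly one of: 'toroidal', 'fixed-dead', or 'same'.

Answer: toroidal

Derivation:
Under TOROIDAL boundary, generation 3:
..O.....
O.O..O.O
O.OO...O
.O......
OOO.OO..
..O..O..
.OO.O..O
Population = 21

Under FIXED-DEAD boundary, generation 3:
.....O.O
.O...O..
O.O....O
O....OO.
O.O.OOO.
O..OO...
.O.O....
Population = 20

Comparison: toroidal=21, fixed-dead=20 -> toroidal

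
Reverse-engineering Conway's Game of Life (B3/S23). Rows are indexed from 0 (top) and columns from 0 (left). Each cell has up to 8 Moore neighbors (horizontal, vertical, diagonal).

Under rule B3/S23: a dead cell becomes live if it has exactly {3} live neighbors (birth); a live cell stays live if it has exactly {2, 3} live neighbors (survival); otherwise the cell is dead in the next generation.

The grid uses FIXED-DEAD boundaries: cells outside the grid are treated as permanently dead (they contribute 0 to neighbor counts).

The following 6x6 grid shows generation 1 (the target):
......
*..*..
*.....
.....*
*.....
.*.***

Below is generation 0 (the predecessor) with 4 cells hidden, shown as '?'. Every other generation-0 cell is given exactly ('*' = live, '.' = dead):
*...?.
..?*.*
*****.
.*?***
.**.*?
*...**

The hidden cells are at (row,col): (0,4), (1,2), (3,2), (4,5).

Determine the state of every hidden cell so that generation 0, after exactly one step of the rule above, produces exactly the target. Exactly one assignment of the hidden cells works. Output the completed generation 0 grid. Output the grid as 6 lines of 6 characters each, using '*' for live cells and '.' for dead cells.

Answer: *.....
...*.*
*****.
.*****
.**.*.
*...**

Derivation:
Hidden generation-0 cells (in order): (0,4), (1,2), (3,2), (4,5).
A hidden cell only influences target cells in its own 3x3 neighborhood. Try each of the 2^4 = 16 assignments, step the completed generation 0 forward once under B3/S23, and compare with the target:
  (0,4)=. (1,2)=. (3,2)=. (4,5)=. -> step gives (2,1)='*' but target has '.' -> reject
  (0,4)=. (1,2)=. (3,2)=. (4,5)=* -> step gives (2,1)='*' but target has '.' -> reject
  (0,4)=. (1,2)=. (3,2)=* (4,5)=. -> step reproduces the target at every cell -> ACCEPT
  (0,4)=. (1,2)=. (3,2)=* (4,5)=* -> step gives (3,5)='.' but target has '*' -> reject
  (0,4)=. (1,2)=* (3,2)=. (4,5)=. -> step gives (1,3)='.' but target has '*' -> reject
  (0,4)=. (1,2)=* (3,2)=. (4,5)=* -> step gives (1,3)='.' but target has '*' -> reject
  (0,4)=. (1,2)=* (3,2)=* (4,5)=. -> step gives (1,3)='.' but target has '*' -> reject
  (0,4)=. (1,2)=* (3,2)=* (4,5)=* -> step gives (1,3)='.' but target has '*' -> reject
  (0,4)=* (1,2)=. (3,2)=. (4,5)=. -> step gives (0,4)='*' but target has '.' -> reject
  (0,4)=* (1,2)=. (3,2)=. (4,5)=* -> step gives (0,4)='*' but target has '.' -> reject
  (0,4)=* (1,2)=. (3,2)=* (4,5)=. -> step gives (0,4)='*' but target has '.' -> reject
  (0,4)=* (1,2)=. (3,2)=* (4,5)=* -> step gives (0,4)='*' but target has '.' -> reject
  (0,4)=* (1,2)=* (3,2)=. (4,5)=. -> step gives (0,3)='*' but target has '.' -> reject
  (0,4)=* (1,2)=* (3,2)=. (4,5)=* -> step gives (0,3)='*' but target has '.' -> reject
  (0,4)=* (1,2)=* (3,2)=* (4,5)=. -> step gives (0,3)='*' but target has '.' -> reject
  (0,4)=* (1,2)=* (3,2)=* (4,5)=* -> step gives (0,3)='*' but target has '.' -> reject
Unique solution: (0,4)=dead, (1,2)=dead, (3,2)=live, (4,5)=dead.
Check: live-neighbor counts of every cell in the completed generation 0:
011121
344341
246664
467753
344655
132322
Applying B3/S23 to generation 0 with these counts gives:
......
*..*..
*.....
.....*
*.....
.*.***
which matches the target exactly.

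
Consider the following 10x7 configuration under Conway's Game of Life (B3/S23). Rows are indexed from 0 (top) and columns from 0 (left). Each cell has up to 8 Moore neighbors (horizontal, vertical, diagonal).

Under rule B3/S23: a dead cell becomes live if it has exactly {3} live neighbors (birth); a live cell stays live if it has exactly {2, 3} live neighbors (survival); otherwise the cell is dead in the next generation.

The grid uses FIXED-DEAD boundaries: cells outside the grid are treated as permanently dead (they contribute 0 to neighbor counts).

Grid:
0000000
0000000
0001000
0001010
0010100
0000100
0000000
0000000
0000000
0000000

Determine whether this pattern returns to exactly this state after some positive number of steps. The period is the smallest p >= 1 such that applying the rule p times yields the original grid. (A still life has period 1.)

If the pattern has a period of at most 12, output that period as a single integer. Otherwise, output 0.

Answer: 2

Derivation:
Simulating and comparing each generation to the original:
Gen 0 (original, given above): 6 live cells
Gen 1: 6 live cells, differs from original
Gen 2: 6 live cells, MATCHES original -> period = 2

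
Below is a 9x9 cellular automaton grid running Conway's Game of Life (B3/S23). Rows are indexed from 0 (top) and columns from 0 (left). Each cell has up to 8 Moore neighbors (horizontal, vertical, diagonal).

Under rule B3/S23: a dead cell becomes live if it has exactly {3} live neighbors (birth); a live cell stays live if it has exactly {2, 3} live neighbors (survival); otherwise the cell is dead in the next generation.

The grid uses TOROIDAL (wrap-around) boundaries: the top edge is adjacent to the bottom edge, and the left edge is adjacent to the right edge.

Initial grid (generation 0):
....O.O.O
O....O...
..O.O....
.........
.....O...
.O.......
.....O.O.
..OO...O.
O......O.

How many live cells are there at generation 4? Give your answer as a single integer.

Answer: 12

Derivation:
Simulating step by step:
Generation 0 (given above): 16 live cells
Generation 1: 15 live cells
O....OOOO
...OOO...
.........
.........
.........
......O..
..O...O..
.......O.
...O..OO.
Generation 2: 11 live cells
...O....O
....OO.OO
....O....
.........
.........
.........
......OO.
.......O.
.....O...
Generation 3: 14 live cells
.....OOOO
...OOO.OO
....OO...
.........
.........
.........
......OO.
.......O.
.........
Generation 4: 12 live cells
.....O..O
...O....O
...O.OO..
.........
.........
.........
......OO.
......OO.
........O
Population at generation 4: 12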